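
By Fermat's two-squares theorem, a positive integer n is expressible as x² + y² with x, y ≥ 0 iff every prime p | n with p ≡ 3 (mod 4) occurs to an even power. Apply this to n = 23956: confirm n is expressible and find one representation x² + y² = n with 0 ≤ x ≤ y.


Step 1: Factor n = 23956 = 2^2 · 53 · 113.
Step 2: Check the mod-4 condition on each prime factor: 2 = 2 (special); 53 ≡ 1 (mod 4), exponent 1; 113 ≡ 1 (mod 4), exponent 1.
All primes ≡ 3 (mod 4) appear to even exponent (or don't appear), so by the two-squares theorem n IS expressible as a sum of two squares.
Step 3: Build a representation. Group n = k² · m with k = 2 and m = 53 · 113 = 5989 (a product of primes ≡ 1 (mod 4)); a representation of m scales to one of n via (k·x)² + (k·y)² = k²(x² + y²). Each prime p ≡ 1 (mod 4) is itself a sum of two squares; find a² by testing p − a² for a perfect square:
  53: 53 − 1² = 52, 53 − 2² = 49 = 7² ⇒ 53 = 2² + 7².
  113: 113 − 1² = 112, 113 − 2² = 109, 113 − 3² = 104, 113 − 4² = 97, 113 − 5² = 88, 113 − 6² = 77, 113 − 7² = 64 = 8² ⇒ 113 = 7² + 8².
  Combine using the Brahmagupta–Fibonacci identity (a² + b²)(c² + d²) = (ac − bd)² + (ad + bc)² = (ac + bd)² + (ad − bc)²:
  53 · 113 = 5989: from (2² + 7²)(7² + 8²), take (2·7 − 7·8, 2·8 + 7·7) = (14 − 56, 16 + 49) = (-42, 65); dropping signs (only squares matter) gives (42, 65); check 42² + 65² = 1764 + 4225 = 5989 ✓.
  Scale by k = 2: (2·42, 2·65) = (84, 130).
Step 4: Order so x ≤ y and verify: 84² + 130² = 7056 + 16900 = 23956 = n. ✓

n = 23956 = 84² + 130² (one valid representation with x ≤ y).


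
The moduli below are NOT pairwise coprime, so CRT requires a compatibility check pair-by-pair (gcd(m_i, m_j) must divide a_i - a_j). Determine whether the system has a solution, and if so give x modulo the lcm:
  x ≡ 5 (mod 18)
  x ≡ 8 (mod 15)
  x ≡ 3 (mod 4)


Moduli 18, 15, 4 are not pairwise coprime, so CRT works modulo lcm(m_i) when all pairwise compatibility conditions hold.
Pairwise compatibility: gcd(m_i, m_j) must divide a_i - a_j for every pair.
Merge one congruence at a time:
  Start: x ≡ 5 (mod 18).
  Combine with x ≡ 8 (mod 15): gcd(18, 15) = 3; 8 - 5 = 3, which IS divisible by 3, so compatible.
    Write x = 5 + 18·t and substitute into x ≡ 8 (mod 15): 18·t ≡ 8 − 5 = 3 (mod 15).
    Divide the congruence (and modulus) by g = 3: 6·t ≡ 1 (mod 5).
    Reduce coefficients mod 5: 1·t ≡ 1 (mod 5).
    So t ≡ 1 (mod 5).
    Then x = 5 + 18·1 = 23, valid modulo lcm(18, 15) = 90: x ≡ 23 (mod 90).
  Combine with x ≡ 3 (mod 4): gcd(90, 4) = 2; 3 - 23 = -20, which IS divisible by 2, so compatible.
    Write x = 23 + 90·t and substitute into x ≡ 3 (mod 4): 90·t ≡ 3 − 23 = -20 (mod 4).
    Divide the congruence (and modulus) by g = 2: 45·t ≡ -10 (mod 2).
    Reduce coefficients mod 2: 1·t ≡ 0 (mod 2).
    So t ≡ 0 (mod 2).
    Then x = 23 + 90·0 = 23, valid modulo lcm(90, 4) = 180: x ≡ 23 (mod 180).
Verify: 23 mod 18 = 5, 23 mod 15 = 8, 23 mod 4 = 3.

x ≡ 23 (mod 180).


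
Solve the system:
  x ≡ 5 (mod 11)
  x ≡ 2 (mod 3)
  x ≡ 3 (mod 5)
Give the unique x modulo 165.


Moduli 11, 3, 5 are pairwise coprime; by CRT there is a unique solution modulo M = 11 · 3 · 5 = 165.
Solve pairwise, accumulating the modulus:
  Start with x ≡ 5 (mod 11).
  Combine with x ≡ 2 (mod 3): since gcd(11, 3) = 1, we get a unique residue mod 33.
    Write x = 5 + 11·t and substitute into x ≡ 2 (mod 3): 11·t ≡ 2 − 5 = -3 (mod 3).
    Reduce coefficients mod 3: 2·t ≡ 0 (mod 3).
    The inverse of 2 mod 3 is 2 (since 2·2 = 4 = 1·3 + 1), so t ≡ 2·0 = 0 ≡ 0 (mod 3).
    Then x = 5 + 11·0 = 5, valid modulo lcm(11, 3) = 33: x ≡ 5 (mod 33).
  Combine with x ≡ 3 (mod 5): since gcd(33, 5) = 1, we get a unique residue mod 165.
    Write x = 5 + 33·t and substitute into x ≡ 3 (mod 5): 33·t ≡ 3 − 5 = -2 (mod 5).
    Reduce coefficients mod 5: 3·t ≡ 3 (mod 5).
    The inverse of 3 mod 5 is 2 (since 3·2 = 6 = 1·5 + 1), so t ≡ 2·3 = 6 ≡ 1 (mod 5).
    Then x = 5 + 33·1 = 38, valid modulo lcm(33, 5) = 165: x ≡ 38 (mod 165).
Verify: 38 mod 11 = 5 ✓, 38 mod 3 = 2 ✓, 38 mod 5 = 3 ✓.

x ≡ 38 (mod 165).


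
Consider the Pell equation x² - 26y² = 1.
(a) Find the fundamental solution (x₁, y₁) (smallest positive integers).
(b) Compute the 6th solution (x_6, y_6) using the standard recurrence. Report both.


Step 1: Find the fundamental solution (x₁, y₁) of x² - 26y² = 1.
  Expand √26 as a continued fraction. a₀ = ⌊√26⌋ = 5; iterate m_{k+1} = d_k·a_k − m_k, d_{k+1} = (26 − m_{k+1}²)/d_k, a_{k+1} = ⌊(a₀ + m_{k+1})/d_{k+1}⌋ (starting m₀ = 0, d₀ = 1), with convergents p_k = a_k·p_{k-1} + p_{k-2}, q_k = a_k·q_{k-1} + q_{k-2} (p₋₁ = 1, q₋₁ = 0):
  k = 0: a₀ = 5; p₀/q₀ = 5/1; p₀² − 26·q₀² = 25 − 26 = -1.
  k = 1: m = 5, d = 1, a = ⌊(5 + 5)/1⌋ = 10; p/q = (10·5 + 1)/(10·1 + 0) = 51/10; p² − 26·q² = 2601 − 2600 = 1.
  The first convergent with p² − 26·q² = 1 gives the fundamental solution (x₁, y₁) = (51, 10).
Step 2: Apply the recurrence (x_{n+1}, y_{n+1}) = (x₁x_n + 26y₁y_n, x₁y_n + y₁x_n) repeatedly.
  From (x_1, y_1) = (51, 10): x_2 = 51·51 + 26·10·10 = 5201; y_2 = 51·10 + 10·51 = 1020.
  From (x_2, y_2) = (5201, 1020): x_3 = 51·5201 + 26·10·1020 = 530451; y_3 = 51·1020 + 10·5201 = 104030.
  From (x_3, y_3) = (530451, 104030): x_4 = 51·530451 + 26·10·104030 = 54100801; y_4 = 51·104030 + 10·530451 = 10610040.
  From (x_4, y_4) = (54100801, 10610040): x_5 = 51·54100801 + 26·10·10610040 = 5517751251; y_5 = 51·10610040 + 10·54100801 = 1082120050.
  From (x_5, y_5) = (5517751251, 1082120050): x_6 = 51·5517751251 + 26·10·1082120050 = 562756526801; y_6 = 51·1082120050 + 10·5517751251 = 110365635060.
Step 3: Verify x_6² - 26·y_6² = 316694908457124631293601 - 316694908457124631293600 = 1 (should be 1). ✓

(x_1, y_1) = (51, 10); (x_6, y_6) = (562756526801, 110365635060).


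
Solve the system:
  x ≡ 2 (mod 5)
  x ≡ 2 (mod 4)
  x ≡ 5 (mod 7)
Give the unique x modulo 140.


Moduli 5, 4, 7 are pairwise coprime; by CRT there is a unique solution modulo M = 5 · 4 · 7 = 140.
Solve pairwise, accumulating the modulus:
  Start with x ≡ 2 (mod 5).
  Combine with x ≡ 2 (mod 4): since gcd(5, 4) = 1, we get a unique residue mod 20.
    Write x = 2 + 5·t and substitute into x ≡ 2 (mod 4): 5·t ≡ 2 − 2 = 0 (mod 4).
    Reduce coefficients mod 4: 1·t ≡ 0 (mod 4).
    So t ≡ 0 (mod 4).
    Then x = 2 + 5·0 = 2, valid modulo lcm(5, 4) = 20: x ≡ 2 (mod 20).
  Combine with x ≡ 5 (mod 7): since gcd(20, 7) = 1, we get a unique residue mod 140.
    Write x = 2 + 20·t and substitute into x ≡ 5 (mod 7): 20·t ≡ 5 − 2 = 3 (mod 7).
    Reduce coefficients mod 7: 6·t ≡ 3 (mod 7).
    The inverse of 6 mod 7 is 6 (since 6·6 = 36 = 5·7 + 1), so t ≡ 6·3 = 18 ≡ 4 (mod 7).
    Then x = 2 + 20·4 = 82, valid modulo lcm(20, 7) = 140: x ≡ 82 (mod 140).
Verify: 82 mod 5 = 2 ✓, 82 mod 4 = 2 ✓, 82 mod 7 = 5 ✓.

x ≡ 82 (mod 140).


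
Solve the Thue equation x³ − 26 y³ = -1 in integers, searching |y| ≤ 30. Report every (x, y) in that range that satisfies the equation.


The equation is x³ - 26y³ = -1. For fixed y, x³ = 26·y³ − 1, so a solution requires the RHS to be a perfect cube.
Strategy: iterate y from -30 to 30, compute RHS = 26·y³ − 1, and check whether it is a (positive or negative) perfect cube.
Check small values of y:
  y = 0: RHS = -1 = (-1)³ ⇒ x = -1 works.
  y = 1: RHS = 25 is not a perfect cube.
  y = -1: RHS = -27 = (-3)³ ⇒ x = -3 works.
  y = 2: RHS = 207 is not a perfect cube.
  y = -2: RHS = -209 is not a perfect cube.
  y = 3: RHS = 701 is not a perfect cube.
  y = -3: RHS = -703 is not a perfect cube.
Continuing the search up to |y| = 30 finds no further solutions beyond those listed.
Collected solutions: (-1, 0), (-3, -1).

Solutions (with |y| ≤ 30): (-1, 0), (-3, -1).


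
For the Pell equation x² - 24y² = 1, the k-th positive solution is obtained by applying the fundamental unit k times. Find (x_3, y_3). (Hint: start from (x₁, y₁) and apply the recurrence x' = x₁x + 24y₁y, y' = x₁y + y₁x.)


Step 1: Find the fundamental solution (x₁, y₁) of x² - 24y² = 1.
  Expand √24 as a continued fraction. a₀ = ⌊√24⌋ = 4; iterate m_{k+1} = d_k·a_k − m_k, d_{k+1} = (24 − m_{k+1}²)/d_k, a_{k+1} = ⌊(a₀ + m_{k+1})/d_{k+1}⌋ (starting m₀ = 0, d₀ = 1), with convergents p_k = a_k·p_{k-1} + p_{k-2}, q_k = a_k·q_{k-1} + q_{k-2} (p₋₁ = 1, q₋₁ = 0):
  k = 0: a₀ = 4; p₀/q₀ = 4/1; p₀² − 24·q₀² = 16 − 24 = -8.
  k = 1: m = 4, d = 8, a = ⌊(4 + 4)/8⌋ = 1; p/q = (1·4 + 1)/(1·1 + 0) = 5/1; p² − 24·q² = 25 − 24 = 1.
  The first convergent with p² − 24·q² = 1 gives the fundamental solution (x₁, y₁) = (5, 1).
Step 2: Apply the recurrence (x_{n+1}, y_{n+1}) = (x₁x_n + 24y₁y_n, x₁y_n + y₁x_n) repeatedly.
  From (x_1, y_1) = (5, 1): x_2 = 5·5 + 24·1·1 = 49; y_2 = 5·1 + 1·5 = 10.
  From (x_2, y_2) = (49, 10): x_3 = 5·49 + 24·1·10 = 485; y_3 = 5·10 + 1·49 = 99.
Step 3: Verify x_3² - 24·y_3² = 235225 - 235224 = 1 (should be 1). ✓

(x_1, y_1) = (5, 1); (x_3, y_3) = (485, 99).


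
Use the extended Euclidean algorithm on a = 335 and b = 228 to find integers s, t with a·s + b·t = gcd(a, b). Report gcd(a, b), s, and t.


Euclidean algorithm on (335, 228) — divide until remainder is 0:
  335 = 1 · 228 + 107
  228 = 2 · 107 + 14
  107 = 7 · 14 + 9
  14 = 1 · 9 + 5
  9 = 1 · 5 + 4
  5 = 1 · 4 + 1
  4 = 4 · 1 + 0
gcd(335, 228) = 1.
Track Bezout coefficients alongside the remainders: start with r₀ = 335 = a·1 + b·0 (s = 1, t = 0) and r₁ = 228 = a·0 + b·1 (s = 0, t = 1); each new remainder r_{k+1} = r_{k-1} − q_k·r_k inherits s_{k+1} = s_{k-1} − q_k·s_k, t_{k+1} = t_{k-1} − q_k·t_k, so r_k = a·s_k + b·t_k at every step:
  q = 1: r = 107, s = 1 − 1·0 = 1, t = 0 − 1·1 = -1  (check: 335·1 + 228·(-1) = 107)
  q = 2: r = 14, s = 0 − 2·1 = -2, t = 1 − 2·(-1) = 3  (check: 335·(-2) + 228·3 = 14)
  q = 7: r = 9, s = 1 − 7·(-2) = 15, t = -1 − 7·3 = -22  (check: 335·15 + 228·(-22) = 9)
  q = 1: r = 5, s = -2 − 1·15 = -17, t = 3 − 1·(-22) = 25  (check: 335·(-17) + 228·25 = 5)
  q = 1: r = 4, s = 15 − 1·(-17) = 32, t = -22 − 1·25 = -47  (check: 335·32 + 228·(-47) = 4)
  q = 1: r = 1, s = -17 − 1·32 = -49, t = 25 − 1·(-47) = 72  (check: 335·(-49) + 228·72 = 1)
The row with r = 1 (the gcd) gives the Bezout coefficients s = -49, t = 72.
Result: 335 · (-49) + 228 · (72) = 1.

gcd(335, 228) = 1; s = -49, t = 72 (check: 335·(-49) + 228·72 = 1).


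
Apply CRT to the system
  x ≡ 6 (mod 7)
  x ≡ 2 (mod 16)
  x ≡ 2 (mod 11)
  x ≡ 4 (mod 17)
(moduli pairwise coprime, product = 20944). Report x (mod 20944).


Product of moduli M = 7 · 16 · 11 · 17 = 20944.
Merge one congruence at a time:
  Start: x ≡ 6 (mod 7).
  Combine with x ≡ 2 (mod 16); new modulus lcm = 112.
    Write x = 6 + 7·t and substitute into x ≡ 2 (mod 16): 7·t ≡ 2 − 6 = -4 (mod 16).
    Reduce coefficients mod 16: 7·t ≡ 12 (mod 16).
    The inverse of 7 mod 16 is 7 (since 7·7 = 49 = 3·16 + 1), so t ≡ 7·12 = 84 ≡ 4 (mod 16).
    Then x = 6 + 7·4 = 34, valid modulo lcm(7, 16) = 112: x ≡ 34 (mod 112).
  Combine with x ≡ 2 (mod 11); new modulus lcm = 1232.
    Write x = 34 + 112·t and substitute into x ≡ 2 (mod 11): 112·t ≡ 2 − 34 = -32 (mod 11).
    Reduce coefficients mod 11: 2·t ≡ 1 (mod 11).
    The inverse of 2 mod 11 is 6 (since 2·6 = 12 = 1·11 + 1), so t ≡ 6·1 = 6 ≡ 6 (mod 11).
    Then x = 34 + 112·6 = 706, valid modulo lcm(112, 11) = 1232: x ≡ 706 (mod 1232).
  Combine with x ≡ 4 (mod 17); new modulus lcm = 20944.
    Write x = 706 + 1232·t and substitute into x ≡ 4 (mod 17): 1232·t ≡ 4 − 706 = -702 (mod 17).
    Reduce coefficients mod 17: 8·t ≡ 12 (mod 17).
    The inverse of 8 mod 17 is 15 (since 8·15 = 120 = 7·17 + 1), so t ≡ 15·12 = 180 ≡ 10 (mod 17).
    Then x = 706 + 1232·10 = 13026, valid modulo lcm(1232, 17) = 20944: x ≡ 13026 (mod 20944).
Verify against each original: 13026 mod 7 = 6, 13026 mod 16 = 2, 13026 mod 11 = 2, 13026 mod 17 = 4.

x ≡ 13026 (mod 20944).


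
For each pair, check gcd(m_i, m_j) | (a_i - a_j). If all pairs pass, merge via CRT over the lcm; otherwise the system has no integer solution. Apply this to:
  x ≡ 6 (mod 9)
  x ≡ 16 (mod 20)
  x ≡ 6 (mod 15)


Moduli 9, 20, 15 are not pairwise coprime, so CRT works modulo lcm(m_i) when all pairwise compatibility conditions hold.
Pairwise compatibility: gcd(m_i, m_j) must divide a_i - a_j for every pair.
Merge one congruence at a time:
  Start: x ≡ 6 (mod 9).
  Combine with x ≡ 16 (mod 20): gcd(9, 20) = 1; 16 - 6 = 10, which IS divisible by 1, so compatible.
    Write x = 6 + 9·t and substitute into x ≡ 16 (mod 20): 9·t ≡ 16 − 6 = 10 (mod 20).
    The inverse of 9 mod 20 is 9 (since 9·9 = 81 = 4·20 + 1), so t ≡ 9·10 = 90 ≡ 10 (mod 20).
    Then x = 6 + 9·10 = 96, valid modulo lcm(9, 20) = 180: x ≡ 96 (mod 180).
  Combine with x ≡ 6 (mod 15): gcd(180, 15) = 15; 6 - 96 = -90, which IS divisible by 15, so compatible.
    Write x = 96 + 180·t and substitute into x ≡ 6 (mod 15): 180·t ≡ 6 − 96 = -90 (mod 15).
    Divide the congruence (and modulus) by g = 15: 12·t ≡ -6 (mod 1).
    Modulo 1 every t works; take t = 0.
    Then x = 96 + 180·0 = 96, valid modulo lcm(180, 15) = 180: x ≡ 96 (mod 180).
Verify: 96 mod 9 = 6, 96 mod 20 = 16, 96 mod 15 = 6.

x ≡ 96 (mod 180).


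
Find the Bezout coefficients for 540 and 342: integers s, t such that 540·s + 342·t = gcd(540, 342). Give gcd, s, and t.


Euclidean algorithm on (540, 342) — divide until remainder is 0:
  540 = 1 · 342 + 198
  342 = 1 · 198 + 144
  198 = 1 · 144 + 54
  144 = 2 · 54 + 36
  54 = 1 · 36 + 18
  36 = 2 · 18 + 0
gcd(540, 342) = 18.
Track Bezout coefficients alongside the remainders: start with r₀ = 540 = a·1 + b·0 (s = 1, t = 0) and r₁ = 342 = a·0 + b·1 (s = 0, t = 1); each new remainder r_{k+1} = r_{k-1} − q_k·r_k inherits s_{k+1} = s_{k-1} − q_k·s_k, t_{k+1} = t_{k-1} − q_k·t_k, so r_k = a·s_k + b·t_k at every step:
  q = 1: r = 198, s = 1 − 1·0 = 1, t = 0 − 1·1 = -1  (check: 540·1 + 342·(-1) = 198)
  q = 1: r = 144, s = 0 − 1·1 = -1, t = 1 − 1·(-1) = 2  (check: 540·(-1) + 342·2 = 144)
  q = 1: r = 54, s = 1 − 1·(-1) = 2, t = -1 − 1·2 = -3  (check: 540·2 + 342·(-3) = 54)
  q = 2: r = 36, s = -1 − 2·2 = -5, t = 2 − 2·(-3) = 8  (check: 540·(-5) + 342·8 = 36)
  q = 1: r = 18, s = 2 − 1·(-5) = 7, t = -3 − 1·8 = -11  (check: 540·7 + 342·(-11) = 18)
The row with r = 18 (the gcd) gives the Bezout coefficients s = 7, t = -11.
Result: 540 · (7) + 342 · (-11) = 18.

gcd(540, 342) = 18; s = 7, t = -11 (check: 540·7 + 342·(-11) = 18).


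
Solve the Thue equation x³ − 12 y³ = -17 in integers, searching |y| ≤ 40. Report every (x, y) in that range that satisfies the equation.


The equation is x³ - 12y³ = -17. For fixed y, x³ = 12·y³ − 17, so a solution requires the RHS to be a perfect cube.
Strategy: iterate y from -40 to 40, compute RHS = 12·y³ − 17, and check whether it is a (positive or negative) perfect cube.
Check small values of y:
  y = 0: RHS = -17 is not a perfect cube.
  y = 1: RHS = -5 is not a perfect cube.
  y = -1: RHS = -29 is not a perfect cube.
  y = 2: RHS = 79 is not a perfect cube.
  y = -2: RHS = -113 is not a perfect cube.
  y = 3: RHS = 307 is not a perfect cube.
  y = -3: RHS = -341 is not a perfect cube.
Continuing the search up to |y| = 40 finds no solutions either.
No (x, y) in the scanned range satisfies the equation.

No integer solutions with |y| ≤ 40.


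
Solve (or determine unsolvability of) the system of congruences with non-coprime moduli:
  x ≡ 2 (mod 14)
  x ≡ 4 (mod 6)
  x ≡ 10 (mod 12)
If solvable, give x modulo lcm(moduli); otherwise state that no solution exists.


Moduli 14, 6, 12 are not pairwise coprime, so CRT works modulo lcm(m_i) when all pairwise compatibility conditions hold.
Pairwise compatibility: gcd(m_i, m_j) must divide a_i - a_j for every pair.
Merge one congruence at a time:
  Start: x ≡ 2 (mod 14).
  Combine with x ≡ 4 (mod 6): gcd(14, 6) = 2; 4 - 2 = 2, which IS divisible by 2, so compatible.
    Write x = 2 + 14·t and substitute into x ≡ 4 (mod 6): 14·t ≡ 4 − 2 = 2 (mod 6).
    Divide the congruence (and modulus) by g = 2: 7·t ≡ 1 (mod 3).
    Reduce coefficients mod 3: 1·t ≡ 1 (mod 3).
    So t ≡ 1 (mod 3).
    Then x = 2 + 14·1 = 16, valid modulo lcm(14, 6) = 42: x ≡ 16 (mod 42).
  Combine with x ≡ 10 (mod 12): gcd(42, 12) = 6; 10 - 16 = -6, which IS divisible by 6, so compatible.
    Write x = 16 + 42·t and substitute into x ≡ 10 (mod 12): 42·t ≡ 10 − 16 = -6 (mod 12).
    Divide the congruence (and modulus) by g = 6: 7·t ≡ -1 (mod 2).
    Reduce coefficients mod 2: 1·t ≡ 1 (mod 2).
    So t ≡ 1 (mod 2).
    Then x = 16 + 42·1 = 58, valid modulo lcm(42, 12) = 84: x ≡ 58 (mod 84).
Verify: 58 mod 14 = 2, 58 mod 6 = 4, 58 mod 12 = 10.

x ≡ 58 (mod 84).


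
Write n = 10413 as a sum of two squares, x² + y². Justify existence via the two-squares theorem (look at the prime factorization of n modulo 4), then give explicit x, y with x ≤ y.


Step 1: Factor n = 10413 = 3^2 · 13 · 89.
Step 2: Check the mod-4 condition on each prime factor: 3 ≡ 3 (mod 4), exponent 2 (must be even); 13 ≡ 1 (mod 4), exponent 1; 89 ≡ 1 (mod 4), exponent 1.
All primes ≡ 3 (mod 4) appear to even exponent (or don't appear), so by the two-squares theorem n IS expressible as a sum of two squares.
Step 3: Build a representation. Group n = k² · m with k = 3 and m = 13 · 89 = 1157 (a product of primes ≡ 1 (mod 4)); a representation of m scales to one of n via (k·x)² + (k·y)² = k²(x² + y²). Each prime p ≡ 1 (mod 4) is itself a sum of two squares; find a² by testing p − a² for a perfect square:
  13: 13 − 1² = 12, 13 − 2² = 9 = 3² ⇒ 13 = 2² + 3².
  89: 89 − 1² = 88, 89 − 2² = 85, 89 − 3² = 80, 89 − 4² = 73, 89 − 5² = 64 = 8² ⇒ 89 = 5² + 8².
  Combine using the Brahmagupta–Fibonacci identity (a² + b²)(c² + d²) = (ac − bd)² + (ad + bc)² = (ac + bd)² + (ad − bc)²:
  13 · 89 = 1157: from (2² + 3²)(5² + 8²), take (2·5 − 3·8, 2·8 + 3·5) = (10 − 24, 16 + 15) = (-14, 31); dropping signs (only squares matter) gives (14, 31); check 14² + 31² = 196 + 961 = 1157 ✓.
  Scale by k = 3: (3·14, 3·31) = (42, 93).
Step 4: Order so x ≤ y and verify: 42² + 93² = 1764 + 8649 = 10413 = n. ✓

n = 10413 = 42² + 93² (one valid representation with x ≤ y).


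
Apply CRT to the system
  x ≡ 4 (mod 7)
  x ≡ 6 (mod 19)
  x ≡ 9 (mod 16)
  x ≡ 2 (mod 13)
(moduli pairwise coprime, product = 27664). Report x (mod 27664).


Product of moduli M = 7 · 19 · 16 · 13 = 27664.
Merge one congruence at a time:
  Start: x ≡ 4 (mod 7).
  Combine with x ≡ 6 (mod 19); new modulus lcm = 133.
    Write x = 4 + 7·t and substitute into x ≡ 6 (mod 19): 7·t ≡ 6 − 4 = 2 (mod 19).
    The inverse of 7 mod 19 is 11 (since 7·11 = 77 = 4·19 + 1), so t ≡ 11·2 = 22 ≡ 3 (mod 19).
    Then x = 4 + 7·3 = 25, valid modulo lcm(7, 19) = 133: x ≡ 25 (mod 133).
  Combine with x ≡ 9 (mod 16); new modulus lcm = 2128.
    Write x = 25 + 133·t and substitute into x ≡ 9 (mod 16): 133·t ≡ 9 − 25 = -16 (mod 16).
    Reduce coefficients mod 16: 5·t ≡ 0 (mod 16).
    The inverse of 5 mod 16 is 13 (since 5·13 = 65 = 4·16 + 1), so t ≡ 13·0 = 0 ≡ 0 (mod 16).
    Then x = 25 + 133·0 = 25, valid modulo lcm(133, 16) = 2128: x ≡ 25 (mod 2128).
  Combine with x ≡ 2 (mod 13); new modulus lcm = 27664.
    Write x = 25 + 2128·t and substitute into x ≡ 2 (mod 13): 2128·t ≡ 2 − 25 = -23 (mod 13).
    Reduce coefficients mod 13: 9·t ≡ 3 (mod 13).
    The inverse of 9 mod 13 is 3 (since 9·3 = 27 = 2·13 + 1), so t ≡ 3·3 = 9 ≡ 9 (mod 13).
    Then x = 25 + 2128·9 = 19177, valid modulo lcm(2128, 13) = 27664: x ≡ 19177 (mod 27664).
Verify against each original: 19177 mod 7 = 4, 19177 mod 19 = 6, 19177 mod 16 = 9, 19177 mod 13 = 2.

x ≡ 19177 (mod 27664).


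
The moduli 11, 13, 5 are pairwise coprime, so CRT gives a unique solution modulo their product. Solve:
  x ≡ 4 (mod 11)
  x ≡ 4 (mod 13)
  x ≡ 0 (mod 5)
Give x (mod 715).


Moduli 11, 13, 5 are pairwise coprime; by CRT there is a unique solution modulo M = 11 · 13 · 5 = 715.
Solve pairwise, accumulating the modulus:
  Start with x ≡ 4 (mod 11).
  Combine with x ≡ 4 (mod 13): since gcd(11, 13) = 1, we get a unique residue mod 143.
    Write x = 4 + 11·t and substitute into x ≡ 4 (mod 13): 11·t ≡ 4 − 4 = 0 (mod 13).
    The inverse of 11 mod 13 is 6 (since 11·6 = 66 = 5·13 + 1), so t ≡ 6·0 = 0 ≡ 0 (mod 13).
    Then x = 4 + 11·0 = 4, valid modulo lcm(11, 13) = 143: x ≡ 4 (mod 143).
  Combine with x ≡ 0 (mod 5): since gcd(143, 5) = 1, we get a unique residue mod 715.
    Write x = 4 + 143·t and substitute into x ≡ 0 (mod 5): 143·t ≡ 0 − 4 = -4 (mod 5).
    Reduce coefficients mod 5: 3·t ≡ 1 (mod 5).
    The inverse of 3 mod 5 is 2 (since 3·2 = 6 = 1·5 + 1), so t ≡ 2·1 = 2 ≡ 2 (mod 5).
    Then x = 4 + 143·2 = 290, valid modulo lcm(143, 5) = 715: x ≡ 290 (mod 715).
Verify: 290 mod 11 = 4 ✓, 290 mod 13 = 4 ✓, 290 mod 5 = 0 ✓.

x ≡ 290 (mod 715).


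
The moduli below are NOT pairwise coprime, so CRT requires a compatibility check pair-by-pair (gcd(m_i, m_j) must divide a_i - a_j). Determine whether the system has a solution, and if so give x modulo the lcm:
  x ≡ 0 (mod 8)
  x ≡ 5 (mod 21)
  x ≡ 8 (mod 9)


Moduli 8, 21, 9 are not pairwise coprime, so CRT works modulo lcm(m_i) when all pairwise compatibility conditions hold.
Pairwise compatibility: gcd(m_i, m_j) must divide a_i - a_j for every pair.
Merge one congruence at a time:
  Start: x ≡ 0 (mod 8).
  Combine with x ≡ 5 (mod 21): gcd(8, 21) = 1; 5 - 0 = 5, which IS divisible by 1, so compatible.
    Write x = 0 + 8·t and substitute into x ≡ 5 (mod 21): 8·t ≡ 5 − 0 = 5 (mod 21).
    The inverse of 8 mod 21 is 8 (since 8·8 = 64 = 3·21 + 1), so t ≡ 8·5 = 40 ≡ 19 (mod 21).
    Then x = 0 + 8·19 = 152, valid modulo lcm(8, 21) = 168: x ≡ 152 (mod 168).
  Combine with x ≡ 8 (mod 9): gcd(168, 9) = 3; 8 - 152 = -144, which IS divisible by 3, so compatible.
    Write x = 152 + 168·t and substitute into x ≡ 8 (mod 9): 168·t ≡ 8 − 152 = -144 (mod 9).
    Divide the congruence (and modulus) by g = 3: 56·t ≡ -48 (mod 3).
    Reduce coefficients mod 3: 2·t ≡ 0 (mod 3).
    The inverse of 2 mod 3 is 2 (since 2·2 = 4 = 1·3 + 1), so t ≡ 2·0 = 0 ≡ 0 (mod 3).
    Then x = 152 + 168·0 = 152, valid modulo lcm(168, 9) = 504: x ≡ 152 (mod 504).
Verify: 152 mod 8 = 0, 152 mod 21 = 5, 152 mod 9 = 8.

x ≡ 152 (mod 504).


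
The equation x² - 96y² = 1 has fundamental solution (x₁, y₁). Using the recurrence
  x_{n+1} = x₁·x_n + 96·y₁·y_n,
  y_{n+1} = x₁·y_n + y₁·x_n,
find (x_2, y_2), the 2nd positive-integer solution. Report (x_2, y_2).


Step 1: Find the fundamental solution (x₁, y₁) of x² - 96y² = 1.
  Expand √96 as a continued fraction. a₀ = ⌊√96⌋ = 9; iterate m_{k+1} = d_k·a_k − m_k, d_{k+1} = (96 − m_{k+1}²)/d_k, a_{k+1} = ⌊(a₀ + m_{k+1})/d_{k+1}⌋ (starting m₀ = 0, d₀ = 1), with convergents p_k = a_k·p_{k-1} + p_{k-2}, q_k = a_k·q_{k-1} + q_{k-2} (p₋₁ = 1, q₋₁ = 0):
  k = 0: a₀ = 9; p₀/q₀ = 9/1; p₀² − 96·q₀² = 81 − 96 = -15.
  k = 1: m = 9, d = 15, a = ⌊(9 + 9)/15⌋ = 1; p/q = (1·9 + 1)/(1·1 + 0) = 10/1; p² − 96·q² = 100 − 96 = 4.
  k = 2: m = 6, d = 4, a = ⌊(9 + 6)/4⌋ = 3; p/q = (3·10 + 9)/(3·1 + 1) = 39/4; p² − 96·q² = 1521 − 1536 = -15.
  k = 3: m = 6, d = 15, a = ⌊(9 + 6)/15⌋ = 1; p/q = (1·39 + 10)/(1·4 + 1) = 49/5; p² − 96·q² = 2401 − 2400 = 1.
  The first convergent with p² − 96·q² = 1 gives the fundamental solution (x₁, y₁) = (49, 5).
Step 2: Apply the recurrence (x_{n+1}, y_{n+1}) = (x₁x_n + 96y₁y_n, x₁y_n + y₁x_n) repeatedly.
  From (x_1, y_1) = (49, 5): x_2 = 49·49 + 96·5·5 = 4801; y_2 = 49·5 + 5·49 = 490.
Step 3: Verify x_2² - 96·y_2² = 23049601 - 23049600 = 1 (should be 1). ✓

(x_1, y_1) = (49, 5); (x_2, y_2) = (4801, 490).


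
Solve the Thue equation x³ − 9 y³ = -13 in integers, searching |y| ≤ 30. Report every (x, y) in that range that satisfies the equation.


The equation is x³ - 9y³ = -13. For fixed y, x³ = 9·y³ − 13, so a solution requires the RHS to be a perfect cube.
Strategy: iterate y from -30 to 30, compute RHS = 9·y³ − 13, and check whether it is a (positive or negative) perfect cube.
Check small values of y:
  y = 0: RHS = -13 is not a perfect cube.
  y = 1: RHS = -4 is not a perfect cube.
  y = -1: RHS = -22 is not a perfect cube.
  y = 2: RHS = 59 is not a perfect cube.
  y = -2: RHS = -85 is not a perfect cube.
  y = 3: RHS = 230 is not a perfect cube.
  y = -3: RHS = -256 is not a perfect cube.
Continuing the search up to |y| = 30 finds no solutions either.
No (x, y) in the scanned range satisfies the equation.

No integer solutions with |y| ≤ 30.


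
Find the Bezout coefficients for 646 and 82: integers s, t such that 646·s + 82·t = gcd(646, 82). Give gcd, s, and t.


Euclidean algorithm on (646, 82) — divide until remainder is 0:
  646 = 7 · 82 + 72
  82 = 1 · 72 + 10
  72 = 7 · 10 + 2
  10 = 5 · 2 + 0
gcd(646, 82) = 2.
Track Bezout coefficients alongside the remainders: start with r₀ = 646 = a·1 + b·0 (s = 1, t = 0) and r₁ = 82 = a·0 + b·1 (s = 0, t = 1); each new remainder r_{k+1} = r_{k-1} − q_k·r_k inherits s_{k+1} = s_{k-1} − q_k·s_k, t_{k+1} = t_{k-1} − q_k·t_k, so r_k = a·s_k + b·t_k at every step:
  q = 7: r = 72, s = 1 − 7·0 = 1, t = 0 − 7·1 = -7  (check: 646·1 + 82·(-7) = 72)
  q = 1: r = 10, s = 0 − 1·1 = -1, t = 1 − 1·(-7) = 8  (check: 646·(-1) + 82·8 = 10)
  q = 7: r = 2, s = 1 − 7·(-1) = 8, t = -7 − 7·8 = -63  (check: 646·8 + 82·(-63) = 2)
The row with r = 2 (the gcd) gives the Bezout coefficients s = 8, t = -63.
Result: 646 · (8) + 82 · (-63) = 2.

gcd(646, 82) = 2; s = 8, t = -63 (check: 646·8 + 82·(-63) = 2).


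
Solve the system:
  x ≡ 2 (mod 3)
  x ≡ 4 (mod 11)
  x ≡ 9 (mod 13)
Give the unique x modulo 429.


Moduli 3, 11, 13 are pairwise coprime; by CRT there is a unique solution modulo M = 3 · 11 · 13 = 429.
Solve pairwise, accumulating the modulus:
  Start with x ≡ 2 (mod 3).
  Combine with x ≡ 4 (mod 11): since gcd(3, 11) = 1, we get a unique residue mod 33.
    Write x = 2 + 3·t and substitute into x ≡ 4 (mod 11): 3·t ≡ 4 − 2 = 2 (mod 11).
    The inverse of 3 mod 11 is 4 (since 3·4 = 12 = 1·11 + 1), so t ≡ 4·2 = 8 ≡ 8 (mod 11).
    Then x = 2 + 3·8 = 26, valid modulo lcm(3, 11) = 33: x ≡ 26 (mod 33).
  Combine with x ≡ 9 (mod 13): since gcd(33, 13) = 1, we get a unique residue mod 429.
    Write x = 26 + 33·t and substitute into x ≡ 9 (mod 13): 33·t ≡ 9 − 26 = -17 (mod 13).
    Reduce coefficients mod 13: 7·t ≡ 9 (mod 13).
    The inverse of 7 mod 13 is 2 (since 7·2 = 14 = 1·13 + 1), so t ≡ 2·9 = 18 ≡ 5 (mod 13).
    Then x = 26 + 33·5 = 191, valid modulo lcm(33, 13) = 429: x ≡ 191 (mod 429).
Verify: 191 mod 3 = 2 ✓, 191 mod 11 = 4 ✓, 191 mod 13 = 9 ✓.

x ≡ 191 (mod 429).


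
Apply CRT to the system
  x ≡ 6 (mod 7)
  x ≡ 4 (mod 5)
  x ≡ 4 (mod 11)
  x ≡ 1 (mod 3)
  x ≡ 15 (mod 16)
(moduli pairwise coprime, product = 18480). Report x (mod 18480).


Product of moduli M = 7 · 5 · 11 · 3 · 16 = 18480.
Merge one congruence at a time:
  Start: x ≡ 6 (mod 7).
  Combine with x ≡ 4 (mod 5); new modulus lcm = 35.
    Write x = 6 + 7·t and substitute into x ≡ 4 (mod 5): 7·t ≡ 4 − 6 = -2 (mod 5).
    Reduce coefficients mod 5: 2·t ≡ 3 (mod 5).
    The inverse of 2 mod 5 is 3 (since 2·3 = 6 = 1·5 + 1), so t ≡ 3·3 = 9 ≡ 4 (mod 5).
    Then x = 6 + 7·4 = 34, valid modulo lcm(7, 5) = 35: x ≡ 34 (mod 35).
  Combine with x ≡ 4 (mod 11); new modulus lcm = 385.
    Write x = 34 + 35·t and substitute into x ≡ 4 (mod 11): 35·t ≡ 4 − 34 = -30 (mod 11).
    Reduce coefficients mod 11: 2·t ≡ 3 (mod 11).
    The inverse of 2 mod 11 is 6 (since 2·6 = 12 = 1·11 + 1), so t ≡ 6·3 = 18 ≡ 7 (mod 11).
    Then x = 34 + 35·7 = 279, valid modulo lcm(35, 11) = 385: x ≡ 279 (mod 385).
  Combine with x ≡ 1 (mod 3); new modulus lcm = 1155.
    Write x = 279 + 385·t and substitute into x ≡ 1 (mod 3): 385·t ≡ 1 − 279 = -278 (mod 3).
    Reduce coefficients mod 3: 1·t ≡ 1 (mod 3).
    So t ≡ 1 (mod 3).
    Then x = 279 + 385·1 = 664, valid modulo lcm(385, 3) = 1155: x ≡ 664 (mod 1155).
  Combine with x ≡ 15 (mod 16); new modulus lcm = 18480.
    Write x = 664 + 1155·t and substitute into x ≡ 15 (mod 16): 1155·t ≡ 15 − 664 = -649 (mod 16).
    Reduce coefficients mod 16: 3·t ≡ 7 (mod 16).
    The inverse of 3 mod 16 is 11 (since 3·11 = 33 = 2·16 + 1), so t ≡ 11·7 = 77 ≡ 13 (mod 16).
    Then x = 664 + 1155·13 = 15679, valid modulo lcm(1155, 16) = 18480: x ≡ 15679 (mod 18480).
Verify against each original: 15679 mod 7 = 6, 15679 mod 5 = 4, 15679 mod 11 = 4, 15679 mod 3 = 1, 15679 mod 16 = 15.

x ≡ 15679 (mod 18480).


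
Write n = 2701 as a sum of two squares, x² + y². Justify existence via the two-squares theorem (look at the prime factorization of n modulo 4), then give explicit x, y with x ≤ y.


Step 1: Factor n = 2701 = 37 · 73.
Step 2: Check the mod-4 condition on each prime factor: 37 ≡ 1 (mod 4), exponent 1; 73 ≡ 1 (mod 4), exponent 1.
All primes ≡ 3 (mod 4) appear to even exponent (or don't appear), so by the two-squares theorem n IS expressible as a sum of two squares.
Step 3: Build a representation. Here n = 37 · 73 is a product of primes ≡ 1 (mod 4). Each prime p ≡ 1 (mod 4) is itself a sum of two squares; find a² by testing p − a² for a perfect square:
  37: 37 − 1² = 36 = 6² ⇒ 37 = 1² + 6².
  73: 73 − 1² = 72, 73 − 2² = 69, 73 − 3² = 64 = 8² ⇒ 73 = 3² + 8².
  Combine using the Brahmagupta–Fibonacci identity (a² + b²)(c² + d²) = (ac − bd)² + (ad + bc)² = (ac + bd)² + (ad − bc)²:
  37 · 73 = 2701: from (1² + 6²)(3² + 8²), take (1·3 − 6·8, 1·8 + 6·3) = (3 − 48, 8 + 18) = (-45, 26); dropping signs (only squares matter) gives (45, 26); check 45² + 26² = 2025 + 676 = 2701 ✓.
Step 4: Order so x ≤ y and verify: 26² + 45² = 676 + 2025 = 2701 = n. ✓

n = 2701 = 26² + 45² (one valid representation with x ≤ y).


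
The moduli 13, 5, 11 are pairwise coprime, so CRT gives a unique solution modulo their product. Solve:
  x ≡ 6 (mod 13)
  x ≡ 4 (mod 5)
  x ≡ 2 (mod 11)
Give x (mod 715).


Moduli 13, 5, 11 are pairwise coprime; by CRT there is a unique solution modulo M = 13 · 5 · 11 = 715.
Solve pairwise, accumulating the modulus:
  Start with x ≡ 6 (mod 13).
  Combine with x ≡ 4 (mod 5): since gcd(13, 5) = 1, we get a unique residue mod 65.
    Write x = 6 + 13·t and substitute into x ≡ 4 (mod 5): 13·t ≡ 4 − 6 = -2 (mod 5).
    Reduce coefficients mod 5: 3·t ≡ 3 (mod 5).
    The inverse of 3 mod 5 is 2 (since 3·2 = 6 = 1·5 + 1), so t ≡ 2·3 = 6 ≡ 1 (mod 5).
    Then x = 6 + 13·1 = 19, valid modulo lcm(13, 5) = 65: x ≡ 19 (mod 65).
  Combine with x ≡ 2 (mod 11): since gcd(65, 11) = 1, we get a unique residue mod 715.
    Write x = 19 + 65·t and substitute into x ≡ 2 (mod 11): 65·t ≡ 2 − 19 = -17 (mod 11).
    Reduce coefficients mod 11: 10·t ≡ 5 (mod 11).
    The inverse of 10 mod 11 is 10 (since 10·10 = 100 = 9·11 + 1), so t ≡ 10·5 = 50 ≡ 6 (mod 11).
    Then x = 19 + 65·6 = 409, valid modulo lcm(65, 11) = 715: x ≡ 409 (mod 715).
Verify: 409 mod 13 = 6 ✓, 409 mod 5 = 4 ✓, 409 mod 11 = 2 ✓.

x ≡ 409 (mod 715).


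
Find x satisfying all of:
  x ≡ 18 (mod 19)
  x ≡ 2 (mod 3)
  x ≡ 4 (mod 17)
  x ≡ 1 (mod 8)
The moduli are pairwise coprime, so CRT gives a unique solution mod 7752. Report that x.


Product of moduli M = 19 · 3 · 17 · 8 = 7752.
Merge one congruence at a time:
  Start: x ≡ 18 (mod 19).
  Combine with x ≡ 2 (mod 3); new modulus lcm = 57.
    Write x = 18 + 19·t and substitute into x ≡ 2 (mod 3): 19·t ≡ 2 − 18 = -16 (mod 3).
    Reduce coefficients mod 3: 1·t ≡ 2 (mod 3).
    So t ≡ 2 (mod 3).
    Then x = 18 + 19·2 = 56, valid modulo lcm(19, 3) = 57: x ≡ 56 (mod 57).
  Combine with x ≡ 4 (mod 17); new modulus lcm = 969.
    Write x = 56 + 57·t and substitute into x ≡ 4 (mod 17): 57·t ≡ 4 − 56 = -52 (mod 17).
    Reduce coefficients mod 17: 6·t ≡ 16 (mod 17).
    The inverse of 6 mod 17 is 3 (since 6·3 = 18 = 1·17 + 1), so t ≡ 3·16 = 48 ≡ 14 (mod 17).
    Then x = 56 + 57·14 = 854, valid modulo lcm(57, 17) = 969: x ≡ 854 (mod 969).
  Combine with x ≡ 1 (mod 8); new modulus lcm = 7752.
    Write x = 854 + 969·t and substitute into x ≡ 1 (mod 8): 969·t ≡ 1 − 854 = -853 (mod 8).
    Reduce coefficients mod 8: 1·t ≡ 3 (mod 8).
    So t ≡ 3 (mod 8).
    Then x = 854 + 969·3 = 3761, valid modulo lcm(969, 8) = 7752: x ≡ 3761 (mod 7752).
Verify against each original: 3761 mod 19 = 18, 3761 mod 3 = 2, 3761 mod 17 = 4, 3761 mod 8 = 1.

x ≡ 3761 (mod 7752).


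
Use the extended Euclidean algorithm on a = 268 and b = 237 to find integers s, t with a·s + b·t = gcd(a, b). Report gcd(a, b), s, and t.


Euclidean algorithm on (268, 237) — divide until remainder is 0:
  268 = 1 · 237 + 31
  237 = 7 · 31 + 20
  31 = 1 · 20 + 11
  20 = 1 · 11 + 9
  11 = 1 · 9 + 2
  9 = 4 · 2 + 1
  2 = 2 · 1 + 0
gcd(268, 237) = 1.
Track Bezout coefficients alongside the remainders: start with r₀ = 268 = a·1 + b·0 (s = 1, t = 0) and r₁ = 237 = a·0 + b·1 (s = 0, t = 1); each new remainder r_{k+1} = r_{k-1} − q_k·r_k inherits s_{k+1} = s_{k-1} − q_k·s_k, t_{k+1} = t_{k-1} − q_k·t_k, so r_k = a·s_k + b·t_k at every step:
  q = 1: r = 31, s = 1 − 1·0 = 1, t = 0 − 1·1 = -1  (check: 268·1 + 237·(-1) = 31)
  q = 7: r = 20, s = 0 − 7·1 = -7, t = 1 − 7·(-1) = 8  (check: 268·(-7) + 237·8 = 20)
  q = 1: r = 11, s = 1 − 1·(-7) = 8, t = -1 − 1·8 = -9  (check: 268·8 + 237·(-9) = 11)
  q = 1: r = 9, s = -7 − 1·8 = -15, t = 8 − 1·(-9) = 17  (check: 268·(-15) + 237·17 = 9)
  q = 1: r = 2, s = 8 − 1·(-15) = 23, t = -9 − 1·17 = -26  (check: 268·23 + 237·(-26) = 2)
  q = 4: r = 1, s = -15 − 4·23 = -107, t = 17 − 4·(-26) = 121  (check: 268·(-107) + 237·121 = 1)
The row with r = 1 (the gcd) gives the Bezout coefficients s = -107, t = 121.
Result: 268 · (-107) + 237 · (121) = 1.

gcd(268, 237) = 1; s = -107, t = 121 (check: 268·(-107) + 237·121 = 1).


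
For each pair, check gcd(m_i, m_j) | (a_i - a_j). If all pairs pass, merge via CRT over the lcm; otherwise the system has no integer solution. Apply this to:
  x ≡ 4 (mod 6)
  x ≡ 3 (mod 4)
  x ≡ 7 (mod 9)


Moduli 6, 4, 9 are not pairwise coprime, so CRT works modulo lcm(m_i) when all pairwise compatibility conditions hold.
Pairwise compatibility: gcd(m_i, m_j) must divide a_i - a_j for every pair.
Merge one congruence at a time:
  Start: x ≡ 4 (mod 6).
  Combine with x ≡ 3 (mod 4): gcd(6, 4) = 2, and 3 - 4 = -1 is NOT divisible by 2.
    ⇒ system is inconsistent (no integer solution).

No solution (the system is inconsistent).


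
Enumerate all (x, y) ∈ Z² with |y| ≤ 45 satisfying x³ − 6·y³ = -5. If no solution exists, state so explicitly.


The equation is x³ - 6y³ = -5. For fixed y, x³ = 6·y³ − 5, so a solution requires the RHS to be a perfect cube.
Strategy: iterate y from -45 to 45, compute RHS = 6·y³ − 5, and check whether it is a (positive or negative) perfect cube.
Check small values of y:
  y = 0: RHS = -5 is not a perfect cube.
  y = 1: RHS = 1 = (1)³ ⇒ x = 1 works.
  y = -1: RHS = -11 is not a perfect cube.
  y = 2: RHS = 43 is not a perfect cube.
  y = -2: RHS = -53 is not a perfect cube.
  y = 3: RHS = 157 is not a perfect cube.
  y = -3: RHS = -167 is not a perfect cube.
Continuing the search up to |y| = 45 finds no further solutions beyond those listed.
Collected solutions: (1, 1).

Solutions (with |y| ≤ 45): (1, 1).


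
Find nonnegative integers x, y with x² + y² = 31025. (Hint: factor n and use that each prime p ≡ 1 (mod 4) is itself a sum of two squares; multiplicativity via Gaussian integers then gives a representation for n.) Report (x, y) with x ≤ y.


Step 1: Factor n = 31025 = 5^2 · 17 · 73.
Step 2: Check the mod-4 condition on each prime factor: 5 ≡ 1 (mod 4), exponent 2; 17 ≡ 1 (mod 4), exponent 1; 73 ≡ 1 (mod 4), exponent 1.
All primes ≡ 3 (mod 4) appear to even exponent (or don't appear), so by the two-squares theorem n IS expressible as a sum of two squares.
Step 3: Build a representation. Group n = k² · m with k = 5 and m = 17 · 73 = 1241 (a product of primes ≡ 1 (mod 4)); a representation of m scales to one of n via (k·x)² + (k·y)² = k²(x² + y²). Each prime p ≡ 1 (mod 4) is itself a sum of two squares; find a² by testing p − a² for a perfect square:
  17: 17 − 1² = 16 = 4² ⇒ 17 = 1² + 4².
  73: 73 − 1² = 72, 73 − 2² = 69, 73 − 3² = 64 = 8² ⇒ 73 = 3² + 8².
  Combine using the Brahmagupta–Fibonacci identity (a² + b²)(c² + d²) = (ac − bd)² + (ad + bc)² = (ac + bd)² + (ad − bc)²:
  17 · 73 = 1241: from (1² + 4²)(3² + 8²), take (1·3 − 4·8, 1·8 + 4·3) = (3 − 32, 8 + 12) = (-29, 20); dropping signs (only squares matter) gives (29, 20); check 29² + 20² = 841 + 400 = 1241 ✓.
  Scale by k = 5: (5·29, 5·20) = (145, 100).
Step 4: Order so x ≤ y and verify: 100² + 145² = 10000 + 21025 = 31025 = n. ✓

n = 31025 = 100² + 145² (one valid representation with x ≤ y).


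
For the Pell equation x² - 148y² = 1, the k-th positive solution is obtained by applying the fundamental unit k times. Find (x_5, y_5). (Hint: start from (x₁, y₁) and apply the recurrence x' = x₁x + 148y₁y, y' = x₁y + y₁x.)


Step 1: Find the fundamental solution (x₁, y₁) of x² - 148y² = 1.
  Expand √148 as a continued fraction. a₀ = ⌊√148⌋ = 12; iterate m_{k+1} = d_k·a_k − m_k, d_{k+1} = (148 − m_{k+1}²)/d_k, a_{k+1} = ⌊(a₀ + m_{k+1})/d_{k+1}⌋ (starting m₀ = 0, d₀ = 1), with convergents p_k = a_k·p_{k-1} + p_{k-2}, q_k = a_k·q_{k-1} + q_{k-2} (p₋₁ = 1, q₋₁ = 0):
  k = 0: a₀ = 12; p₀/q₀ = 12/1; p₀² − 148·q₀² = 144 − 148 = -4.
  k = 1: m = 12, d = 4, a = ⌊(12 + 12)/4⌋ = 6; p/q = (6·12 + 1)/(6·1 + 0) = 73/6; p² − 148·q² = 5329 − 5328 = 1.
  The first convergent with p² − 148·q² = 1 gives the fundamental solution (x₁, y₁) = (73, 6).
Step 2: Apply the recurrence (x_{n+1}, y_{n+1}) = (x₁x_n + 148y₁y_n, x₁y_n + y₁x_n) repeatedly.
  From (x_1, y_1) = (73, 6): x_2 = 73·73 + 148·6·6 = 10657; y_2 = 73·6 + 6·73 = 876.
  From (x_2, y_2) = (10657, 876): x_3 = 73·10657 + 148·6·876 = 1555849; y_3 = 73·876 + 6·10657 = 127890.
  From (x_3, y_3) = (1555849, 127890): x_4 = 73·1555849 + 148·6·127890 = 227143297; y_4 = 73·127890 + 6·1555849 = 18671064.
  From (x_4, y_4) = (227143297, 18671064): x_5 = 73·227143297 + 148·6·18671064 = 33161365513; y_5 = 73·18671064 + 6·227143297 = 2725847454.
Step 3: Verify x_5² - 148·y_5² = 1099676162686785753169 - 1099676162686785753168 = 1 (should be 1). ✓

(x_1, y_1) = (73, 6); (x_5, y_5) = (33161365513, 2725847454).


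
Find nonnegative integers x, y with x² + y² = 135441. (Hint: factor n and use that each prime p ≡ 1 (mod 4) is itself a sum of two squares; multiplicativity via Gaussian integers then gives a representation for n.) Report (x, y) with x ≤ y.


Step 1: Factor n = 135441 = 3^2 · 101 · 149.
Step 2: Check the mod-4 condition on each prime factor: 3 ≡ 3 (mod 4), exponent 2 (must be even); 101 ≡ 1 (mod 4), exponent 1; 149 ≡ 1 (mod 4), exponent 1.
All primes ≡ 3 (mod 4) appear to even exponent (or don't appear), so by the two-squares theorem n IS expressible as a sum of two squares.
Step 3: Build a representation. Group n = k² · m with k = 3 and m = 101 · 149 = 15049 (a product of primes ≡ 1 (mod 4)); a representation of m scales to one of n via (k·x)² + (k·y)² = k²(x² + y²). Each prime p ≡ 1 (mod 4) is itself a sum of two squares; find a² by testing p − a² for a perfect square:
  101: 101 − 1² = 100 = 10² ⇒ 101 = 1² + 10².
  149: 149 − 1² = 148, 149 − 2² = 145, 149 − 3² = 140, 149 − 4² = 133, 149 − 5² = 124, 149 − 6² = 113, 149 − 7² = 100 = 10² ⇒ 149 = 7² + 10².
  Combine using the Brahmagupta–Fibonacci identity (a² + b²)(c² + d²) = (ac − bd)² + (ad + bc)² = (ac + bd)² + (ad − bc)²:
  101 · 149 = 15049: from (1² + 10²)(7² + 10²), take (1·7 − 10·10, 1·10 + 10·7) = (7 − 100, 10 + 70) = (-93, 80); dropping signs (only squares matter) gives (93, 80); check 93² + 80² = 8649 + 6400 = 15049 ✓.
  Scale by k = 3: (3·93, 3·80) = (279, 240).
Step 4: Order so x ≤ y and verify: 240² + 279² = 57600 + 77841 = 135441 = n. ✓

n = 135441 = 240² + 279² (one valid representation with x ≤ y).
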